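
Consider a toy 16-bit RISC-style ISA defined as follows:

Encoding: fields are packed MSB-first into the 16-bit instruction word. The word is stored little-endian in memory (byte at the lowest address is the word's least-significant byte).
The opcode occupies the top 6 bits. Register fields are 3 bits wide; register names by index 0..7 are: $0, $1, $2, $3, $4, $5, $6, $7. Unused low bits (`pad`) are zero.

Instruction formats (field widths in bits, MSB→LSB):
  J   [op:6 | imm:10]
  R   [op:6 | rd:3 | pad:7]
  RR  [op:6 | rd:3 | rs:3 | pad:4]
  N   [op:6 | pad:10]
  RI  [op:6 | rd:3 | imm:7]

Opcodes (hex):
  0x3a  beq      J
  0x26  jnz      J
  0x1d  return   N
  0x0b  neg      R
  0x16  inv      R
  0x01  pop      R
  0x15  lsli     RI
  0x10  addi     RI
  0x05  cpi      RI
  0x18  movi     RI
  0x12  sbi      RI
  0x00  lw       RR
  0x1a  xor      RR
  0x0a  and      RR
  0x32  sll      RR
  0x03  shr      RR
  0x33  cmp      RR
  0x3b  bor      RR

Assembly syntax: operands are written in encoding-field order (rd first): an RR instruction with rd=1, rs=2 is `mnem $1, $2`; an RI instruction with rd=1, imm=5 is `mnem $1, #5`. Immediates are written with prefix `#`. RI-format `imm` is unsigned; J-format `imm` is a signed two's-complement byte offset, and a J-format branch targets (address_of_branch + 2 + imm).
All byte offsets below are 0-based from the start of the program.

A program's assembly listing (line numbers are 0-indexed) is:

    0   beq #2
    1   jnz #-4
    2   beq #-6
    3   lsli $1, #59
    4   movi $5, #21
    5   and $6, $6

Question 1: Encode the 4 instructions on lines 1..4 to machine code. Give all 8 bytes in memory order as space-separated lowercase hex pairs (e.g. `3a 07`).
line 1 (jnz): pack op=0x26:6|imm=-4:10 = 0x9bfc; little→ fc 9b
line 2 (beq): pack op=0x3a:6|imm=-6:10 = 0xebfa; little→ fa eb
line 3 (lsli): pack op=0x15:6|rd=1:3|imm=59:7 = 0x54bb; little→ bb 54
line 4 (movi): pack op=0x18:6|rd=5:3|imm=21:7 = 0x6295; little→ 95 62

fc 9b fa eb bb 54 95 62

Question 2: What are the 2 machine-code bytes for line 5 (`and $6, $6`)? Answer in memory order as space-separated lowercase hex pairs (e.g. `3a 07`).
line 5 (and): pack op=0xa:6|rd=6:3|rs=6:3|pad=0:4 = 0x2b60; little→ 60 2b

60 2b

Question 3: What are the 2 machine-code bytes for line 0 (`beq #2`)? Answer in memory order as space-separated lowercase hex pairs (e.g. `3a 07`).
02 e8

line 0 (beq): pack op=0x3a:6|imm=2:10 = 0xe802; little→ 02 e8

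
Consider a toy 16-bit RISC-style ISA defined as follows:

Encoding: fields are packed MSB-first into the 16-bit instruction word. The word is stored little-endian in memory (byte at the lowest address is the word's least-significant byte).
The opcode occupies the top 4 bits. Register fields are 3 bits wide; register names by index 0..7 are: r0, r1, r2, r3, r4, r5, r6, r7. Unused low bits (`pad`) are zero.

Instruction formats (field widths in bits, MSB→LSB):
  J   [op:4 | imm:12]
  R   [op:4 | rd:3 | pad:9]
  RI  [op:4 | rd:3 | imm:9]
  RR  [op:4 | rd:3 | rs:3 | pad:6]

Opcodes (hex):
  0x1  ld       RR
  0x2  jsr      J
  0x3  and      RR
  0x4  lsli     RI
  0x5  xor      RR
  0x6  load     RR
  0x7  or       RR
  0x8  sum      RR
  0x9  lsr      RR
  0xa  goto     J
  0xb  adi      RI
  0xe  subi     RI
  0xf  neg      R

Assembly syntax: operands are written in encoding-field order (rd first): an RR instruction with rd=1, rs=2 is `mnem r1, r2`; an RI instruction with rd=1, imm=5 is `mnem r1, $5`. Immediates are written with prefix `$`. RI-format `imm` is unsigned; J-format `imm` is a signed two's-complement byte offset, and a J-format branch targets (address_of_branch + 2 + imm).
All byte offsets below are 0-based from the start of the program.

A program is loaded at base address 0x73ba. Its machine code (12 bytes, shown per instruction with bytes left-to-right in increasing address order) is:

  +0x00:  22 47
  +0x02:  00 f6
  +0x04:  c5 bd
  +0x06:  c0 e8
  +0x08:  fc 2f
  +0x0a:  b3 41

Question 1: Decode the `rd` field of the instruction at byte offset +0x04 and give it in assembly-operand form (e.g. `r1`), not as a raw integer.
r6

off 0x04: read c5 bd as little → 0xbdc5
  top 4b → 0xb → adi [RI]
  rd@[11:9]=0x6 ⇒ r6
  imm@[8:0]=0x1c5 ⇒ $453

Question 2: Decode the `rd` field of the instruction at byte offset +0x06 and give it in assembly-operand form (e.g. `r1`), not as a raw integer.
@+06  little-endian(c0 e8) = 0xe8c0
  opcode bits[15:12]=0xe: subi/RI
  rd@[11:9]=0x4 ⇒ r4
  imm@[8:0]=0xc0 ⇒ $192

r4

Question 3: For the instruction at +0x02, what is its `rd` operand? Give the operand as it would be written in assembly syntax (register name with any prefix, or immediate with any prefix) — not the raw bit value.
r3

off 0x02: read 00 f6 as little → 0xf600
  op=0xf600>>12=0xf ⇒ neg (R)
  [11:9] rd=3 = r3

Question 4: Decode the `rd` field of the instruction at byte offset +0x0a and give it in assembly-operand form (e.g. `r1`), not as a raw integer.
[0a] b3 41 → 0x41b3
  op=0x41b3>>12=0x4 ⇒ lsli (RI)
  [11:9] rd=0 = r0
  [8:0] imm=435 = $435

r0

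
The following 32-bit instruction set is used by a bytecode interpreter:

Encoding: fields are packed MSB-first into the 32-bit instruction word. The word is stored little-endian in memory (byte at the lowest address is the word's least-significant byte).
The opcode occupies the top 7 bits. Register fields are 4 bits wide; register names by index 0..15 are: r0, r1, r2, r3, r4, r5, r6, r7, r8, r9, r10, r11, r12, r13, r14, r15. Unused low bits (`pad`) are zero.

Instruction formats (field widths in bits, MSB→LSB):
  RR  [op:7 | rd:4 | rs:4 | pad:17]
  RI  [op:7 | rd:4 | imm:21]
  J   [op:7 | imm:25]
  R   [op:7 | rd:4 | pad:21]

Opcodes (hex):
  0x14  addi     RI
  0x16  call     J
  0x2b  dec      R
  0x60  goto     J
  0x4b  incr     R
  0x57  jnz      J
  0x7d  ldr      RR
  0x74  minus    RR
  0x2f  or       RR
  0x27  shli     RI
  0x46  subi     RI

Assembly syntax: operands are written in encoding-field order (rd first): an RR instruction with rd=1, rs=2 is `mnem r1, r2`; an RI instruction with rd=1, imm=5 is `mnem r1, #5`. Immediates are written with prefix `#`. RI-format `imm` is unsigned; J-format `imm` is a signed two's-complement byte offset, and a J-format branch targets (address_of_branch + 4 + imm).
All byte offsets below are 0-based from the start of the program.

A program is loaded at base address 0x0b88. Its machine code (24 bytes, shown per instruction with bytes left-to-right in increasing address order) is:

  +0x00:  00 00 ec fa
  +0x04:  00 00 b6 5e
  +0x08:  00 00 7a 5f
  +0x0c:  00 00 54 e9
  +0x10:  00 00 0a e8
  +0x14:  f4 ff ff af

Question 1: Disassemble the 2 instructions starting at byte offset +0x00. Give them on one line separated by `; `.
ldr r7, r6; or r5, r11

[00] 00 00 ec fa → 0xfaec0000
  top 7b → 0x7d → ldr [RR]
  rd: (w>>21)&0xf=0x7 → r7
  rs: (w>>17)&0xf=0x6 → r6
[04] 00 00 b6 5e → 0x5eb60000
  top 7b → 0x2f → or [RR]
  rd: (w>>21)&0xf=0x5 → r5
  rs: (w>>17)&0xf=0xb → r11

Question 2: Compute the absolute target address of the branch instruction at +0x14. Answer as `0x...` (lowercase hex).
[14] f4 ff ff af → 0xaffffff4
  opcode bits[31:25]=0x57: jnz/J
  [24:0] imm=33554420 (s25→-12) = #-12
  target = base 0x0b88 + off 0x14 + 4 + imm -12 = 0x0b94

0x0b94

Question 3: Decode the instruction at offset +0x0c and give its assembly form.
off 0x0c: read 00 00 54 e9 as little → 0xe9540000
  top 7b → 0x74 → minus [RR]
  rd: (w>>21)&0xf=0xa → r10
  rs: (w>>17)&0xf=0xa → r10

minus r10, r10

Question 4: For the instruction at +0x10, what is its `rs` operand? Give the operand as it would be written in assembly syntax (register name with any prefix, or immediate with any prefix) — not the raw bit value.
r5

+0x10: 00 00 0a e8 ⇒ word 0xe80a0000 (little)
  opcode bits[31:25]=0x74: minus/RR
  rd@[24:21]=0x0 ⇒ r0
  rs@[20:17]=0x5 ⇒ r5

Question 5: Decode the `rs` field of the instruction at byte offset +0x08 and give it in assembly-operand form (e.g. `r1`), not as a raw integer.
[08] 00 00 7a 5f → 0x5f7a0000
  op=0x5f7a0000>>25=0x2f ⇒ or (RR)
  rd: (w>>21)&0xf=0xb → r11
  rs: (w>>17)&0xf=0xd → r13

r13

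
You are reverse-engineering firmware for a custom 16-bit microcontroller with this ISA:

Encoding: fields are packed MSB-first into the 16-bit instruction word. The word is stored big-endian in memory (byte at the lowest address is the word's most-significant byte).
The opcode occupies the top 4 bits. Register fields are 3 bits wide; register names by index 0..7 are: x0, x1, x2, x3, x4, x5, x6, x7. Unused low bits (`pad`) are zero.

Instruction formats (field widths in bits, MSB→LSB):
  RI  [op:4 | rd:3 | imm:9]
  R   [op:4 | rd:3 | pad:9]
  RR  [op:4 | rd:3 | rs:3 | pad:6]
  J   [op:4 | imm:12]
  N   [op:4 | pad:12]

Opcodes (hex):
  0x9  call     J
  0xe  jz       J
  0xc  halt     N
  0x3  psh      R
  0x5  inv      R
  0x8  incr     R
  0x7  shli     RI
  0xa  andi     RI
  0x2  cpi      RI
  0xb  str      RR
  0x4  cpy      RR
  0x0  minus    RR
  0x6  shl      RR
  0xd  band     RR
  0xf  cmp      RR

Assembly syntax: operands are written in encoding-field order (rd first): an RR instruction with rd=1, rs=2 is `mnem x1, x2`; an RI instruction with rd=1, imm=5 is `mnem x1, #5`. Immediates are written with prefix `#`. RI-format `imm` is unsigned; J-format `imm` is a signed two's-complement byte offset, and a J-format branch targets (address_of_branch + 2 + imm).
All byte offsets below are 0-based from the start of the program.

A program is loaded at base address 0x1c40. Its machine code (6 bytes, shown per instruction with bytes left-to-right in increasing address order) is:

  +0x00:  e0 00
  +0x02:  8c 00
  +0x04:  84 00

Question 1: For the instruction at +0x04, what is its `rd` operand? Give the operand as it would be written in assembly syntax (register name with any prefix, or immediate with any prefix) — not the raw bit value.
@+04  big-endian(84 00) = 0x8400
  op=0x8400>>12=0x8 ⇒ incr (R)
  rd: (w>>9)&0x7=0x2 → x2

x2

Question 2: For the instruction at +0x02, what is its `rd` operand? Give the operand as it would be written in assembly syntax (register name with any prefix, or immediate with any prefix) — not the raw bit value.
x6

[02] 8c 00 → 0x8c00
  op=0x8c00>>12=0x8 ⇒ incr (R)
  rd: (w>>9)&0x7=0x6 → x6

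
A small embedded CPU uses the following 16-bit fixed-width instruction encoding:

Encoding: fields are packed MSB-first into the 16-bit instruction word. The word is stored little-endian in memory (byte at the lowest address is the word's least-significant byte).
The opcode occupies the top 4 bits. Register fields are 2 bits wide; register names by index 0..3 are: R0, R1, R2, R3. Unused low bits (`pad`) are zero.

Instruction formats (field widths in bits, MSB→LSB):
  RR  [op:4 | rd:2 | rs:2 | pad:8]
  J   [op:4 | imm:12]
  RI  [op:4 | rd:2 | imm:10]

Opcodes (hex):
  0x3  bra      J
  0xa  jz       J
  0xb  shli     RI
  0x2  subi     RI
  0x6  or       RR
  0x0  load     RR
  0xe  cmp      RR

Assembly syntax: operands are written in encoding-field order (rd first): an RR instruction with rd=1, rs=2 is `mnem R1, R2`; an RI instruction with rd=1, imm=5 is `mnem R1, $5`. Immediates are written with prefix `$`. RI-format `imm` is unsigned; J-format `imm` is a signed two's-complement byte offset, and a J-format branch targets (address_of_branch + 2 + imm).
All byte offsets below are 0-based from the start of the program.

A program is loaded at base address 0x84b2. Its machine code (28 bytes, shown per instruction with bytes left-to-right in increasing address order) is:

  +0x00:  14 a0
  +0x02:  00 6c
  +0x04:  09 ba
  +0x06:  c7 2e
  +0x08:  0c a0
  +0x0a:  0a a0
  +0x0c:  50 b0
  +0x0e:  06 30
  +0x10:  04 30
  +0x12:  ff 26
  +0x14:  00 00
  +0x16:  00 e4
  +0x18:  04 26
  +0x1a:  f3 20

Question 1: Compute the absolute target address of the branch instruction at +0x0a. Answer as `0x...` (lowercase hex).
0x84c8

off 0x0a: read 0a a0 as little → 0xa00a
  opcode bits[15:12]=0xa: jz/J
  imm@[11:0]=0xa ⇒ $10
  target = base 0x84b2 + off 0x0a + 2 + imm 10 = 0x84c8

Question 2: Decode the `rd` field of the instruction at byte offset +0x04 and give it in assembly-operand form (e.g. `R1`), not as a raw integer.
R2

[04] 09 ba → 0xba09
  op=0xba09>>12=0xb ⇒ shli (RI)
  [11:10] rd=2 = R2
  [9:0] imm=521 = $521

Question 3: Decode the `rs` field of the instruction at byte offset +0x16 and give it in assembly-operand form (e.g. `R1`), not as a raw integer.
+0x16: 00 e4 ⇒ word 0xe400 (little)
  top 4b → 0xe → cmp [RR]
  rd: (w>>10)&0x3=0x1 → R1
  rs: (w>>8)&0x3=0x0 → R0

R0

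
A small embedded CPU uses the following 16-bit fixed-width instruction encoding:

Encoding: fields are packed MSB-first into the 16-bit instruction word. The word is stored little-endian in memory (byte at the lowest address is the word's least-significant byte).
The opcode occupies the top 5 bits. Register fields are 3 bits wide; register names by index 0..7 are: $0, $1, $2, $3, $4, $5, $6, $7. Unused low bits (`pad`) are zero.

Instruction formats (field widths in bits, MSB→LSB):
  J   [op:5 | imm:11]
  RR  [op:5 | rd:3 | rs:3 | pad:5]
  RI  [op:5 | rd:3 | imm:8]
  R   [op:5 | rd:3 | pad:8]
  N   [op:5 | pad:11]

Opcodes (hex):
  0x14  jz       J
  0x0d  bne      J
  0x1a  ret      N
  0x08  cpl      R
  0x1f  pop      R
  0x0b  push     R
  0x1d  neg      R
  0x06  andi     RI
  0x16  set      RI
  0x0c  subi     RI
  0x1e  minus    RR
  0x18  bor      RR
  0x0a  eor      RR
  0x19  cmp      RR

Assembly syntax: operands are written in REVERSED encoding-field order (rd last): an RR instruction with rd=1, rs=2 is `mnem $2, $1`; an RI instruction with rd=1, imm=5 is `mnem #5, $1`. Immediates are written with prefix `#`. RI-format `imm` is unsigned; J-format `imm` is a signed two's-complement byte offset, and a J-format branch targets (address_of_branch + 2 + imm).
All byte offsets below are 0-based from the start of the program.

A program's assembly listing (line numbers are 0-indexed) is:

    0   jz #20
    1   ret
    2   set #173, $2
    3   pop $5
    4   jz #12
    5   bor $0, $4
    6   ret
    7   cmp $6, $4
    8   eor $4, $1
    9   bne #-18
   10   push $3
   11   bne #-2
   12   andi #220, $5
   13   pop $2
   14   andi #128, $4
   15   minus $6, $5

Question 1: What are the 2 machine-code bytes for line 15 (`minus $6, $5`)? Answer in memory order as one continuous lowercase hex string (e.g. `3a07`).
c0f5

15. minus fields op=0x1e:5|rd=5:3|rs=6:3|pad=0:5 → word f5c0h → c0 f5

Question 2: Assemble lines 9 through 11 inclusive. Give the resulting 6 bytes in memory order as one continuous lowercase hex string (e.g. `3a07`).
ee6f005bfe6f

9. bne fields op=0xd:5|imm=-18:11 → word 6feeh → ee 6f
10. push fields op=0xb:5|rd=3:3|pad=0:8 → word 5b00h → 00 5b
11. bne fields op=0xd:5|imm=-2:11 → word 6ffeh → fe 6f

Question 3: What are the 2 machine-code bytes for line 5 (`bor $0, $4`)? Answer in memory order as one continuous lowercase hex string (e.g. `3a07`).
L5: bor op=0x18:5|rd=4:3|rs=0:3|pad=0:5 ⇒ 0xc400 ⇒ little 00 c4

00c4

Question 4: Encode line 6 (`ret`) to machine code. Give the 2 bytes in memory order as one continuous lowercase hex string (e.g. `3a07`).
00d0

L6: ret op=0x1a:5|pad=0:11 ⇒ 0xd000 ⇒ little 00 d0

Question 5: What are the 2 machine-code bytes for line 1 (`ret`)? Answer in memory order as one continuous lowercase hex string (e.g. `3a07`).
00d0

L1: ret op=0x1a:5|pad=0:11 ⇒ 0xd000 ⇒ little 00 d0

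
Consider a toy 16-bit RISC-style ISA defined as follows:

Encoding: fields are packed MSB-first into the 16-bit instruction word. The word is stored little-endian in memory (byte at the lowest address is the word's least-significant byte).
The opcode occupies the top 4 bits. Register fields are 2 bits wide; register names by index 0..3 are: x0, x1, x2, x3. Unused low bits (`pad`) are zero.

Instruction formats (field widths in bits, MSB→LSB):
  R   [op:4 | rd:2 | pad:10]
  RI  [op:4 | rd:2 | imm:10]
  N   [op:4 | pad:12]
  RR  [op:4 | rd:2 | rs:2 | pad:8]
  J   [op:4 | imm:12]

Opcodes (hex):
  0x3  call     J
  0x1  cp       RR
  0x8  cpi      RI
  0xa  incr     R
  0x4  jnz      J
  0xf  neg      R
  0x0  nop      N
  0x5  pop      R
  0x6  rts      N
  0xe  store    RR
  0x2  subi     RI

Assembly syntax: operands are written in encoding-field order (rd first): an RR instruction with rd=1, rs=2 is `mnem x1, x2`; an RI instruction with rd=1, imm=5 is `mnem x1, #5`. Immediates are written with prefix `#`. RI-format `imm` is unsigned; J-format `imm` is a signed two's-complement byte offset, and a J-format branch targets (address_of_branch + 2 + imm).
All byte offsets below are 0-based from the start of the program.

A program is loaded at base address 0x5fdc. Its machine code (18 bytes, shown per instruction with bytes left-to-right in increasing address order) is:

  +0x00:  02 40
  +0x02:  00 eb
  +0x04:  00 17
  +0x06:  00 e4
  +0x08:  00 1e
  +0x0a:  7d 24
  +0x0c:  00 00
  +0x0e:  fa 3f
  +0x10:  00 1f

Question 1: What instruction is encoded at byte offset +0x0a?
[0a] 7d 24 → 0x247d
  opcode bits[15:12]=0x2: subi/RI
  rd@[11:10]=0x1 ⇒ x1
  imm@[9:0]=0x7d ⇒ #125

subi x1, #125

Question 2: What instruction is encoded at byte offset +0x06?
store x1, x0

off 0x06: read 00 e4 as little → 0xe400
  top 4b → 0xe → store [RR]
  rd: (w>>10)&0x3=0x1 → x1
  rs: (w>>8)&0x3=0x0 → x0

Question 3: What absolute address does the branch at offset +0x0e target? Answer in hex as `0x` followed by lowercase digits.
off 0x0e: read fa 3f as little → 0x3ffa
  op=0x3ffa>>12=0x3 ⇒ call (J)
  imm@[11:0]=0xffa (s12→-6) ⇒ #-6
  target = base 0x5fdc + off 0x0e + 2 + imm -6 = 0x5fe6

0x5fe6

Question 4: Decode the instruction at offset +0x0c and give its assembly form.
[0c] 00 00 → 0x0000
  op=0x0000>>12=0x0 ⇒ nop (N)

nop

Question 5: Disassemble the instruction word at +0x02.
store x2, x3

off 0x02: read 00 eb as little → 0xeb00
  top 4b → 0xe → store [RR]
  [11:10] rd=2 = x2
  [9:8] rs=3 = x3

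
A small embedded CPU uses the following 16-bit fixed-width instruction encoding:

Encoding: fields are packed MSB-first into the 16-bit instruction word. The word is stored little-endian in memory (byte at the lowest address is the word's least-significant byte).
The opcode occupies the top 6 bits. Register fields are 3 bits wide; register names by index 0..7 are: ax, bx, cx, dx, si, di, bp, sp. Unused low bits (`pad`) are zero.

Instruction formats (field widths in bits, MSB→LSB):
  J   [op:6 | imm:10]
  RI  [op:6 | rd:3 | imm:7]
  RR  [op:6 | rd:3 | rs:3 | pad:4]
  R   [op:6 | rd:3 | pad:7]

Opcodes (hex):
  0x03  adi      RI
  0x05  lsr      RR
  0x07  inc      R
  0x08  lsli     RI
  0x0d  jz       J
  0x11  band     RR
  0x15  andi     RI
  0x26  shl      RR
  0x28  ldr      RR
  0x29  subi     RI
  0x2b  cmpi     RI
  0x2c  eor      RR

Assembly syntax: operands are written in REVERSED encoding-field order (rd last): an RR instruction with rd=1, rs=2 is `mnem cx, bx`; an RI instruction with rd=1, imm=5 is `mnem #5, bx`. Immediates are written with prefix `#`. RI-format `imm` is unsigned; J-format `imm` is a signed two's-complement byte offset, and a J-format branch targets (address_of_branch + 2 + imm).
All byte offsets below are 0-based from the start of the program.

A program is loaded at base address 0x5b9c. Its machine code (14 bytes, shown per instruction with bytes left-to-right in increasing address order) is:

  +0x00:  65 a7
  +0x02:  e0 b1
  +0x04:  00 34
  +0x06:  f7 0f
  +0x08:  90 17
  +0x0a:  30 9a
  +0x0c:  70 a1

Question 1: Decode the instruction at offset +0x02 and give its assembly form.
eor bp, dx

@+02  little-endian(e0 b1) = 0xb1e0
  op=0xb1e0>>10=0x2c ⇒ eor (RR)
  rd: (w>>7)&0x7=0x3 → dx
  rs: (w>>4)&0x7=0x6 → bp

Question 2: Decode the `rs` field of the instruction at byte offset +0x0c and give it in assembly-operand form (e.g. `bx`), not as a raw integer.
sp

+0x0c: 70 a1 ⇒ word 0xa170 (little)
  opcode bits[15:10]=0x28: ldr/RR
  rd: (w>>7)&0x7=0x2 → cx
  rs: (w>>4)&0x7=0x7 → sp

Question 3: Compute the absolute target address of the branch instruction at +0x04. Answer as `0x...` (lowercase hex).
@+04  little-endian(00 34) = 0x3400
  opcode bits[15:10]=0xd: jz/J
  imm: (w>>0)&0x3ff=0x0 → #0
  target = base 0x5b9c + off 0x04 + 2 + imm 0 = 0x5ba2

0x5ba2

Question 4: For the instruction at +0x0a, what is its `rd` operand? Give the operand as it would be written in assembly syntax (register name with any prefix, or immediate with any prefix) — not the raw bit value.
si

off 0x0a: read 30 9a as little → 0x9a30
  top 6b → 0x26 → shl [RR]
  rd: (w>>7)&0x7=0x4 → si
  rs: (w>>4)&0x7=0x3 → dx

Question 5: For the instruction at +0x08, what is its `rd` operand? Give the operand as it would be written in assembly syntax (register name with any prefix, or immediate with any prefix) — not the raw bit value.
sp

[08] 90 17 → 0x1790
  top 6b → 0x5 → lsr [RR]
  rd@[9:7]=0x7 ⇒ sp
  rs@[6:4]=0x1 ⇒ bx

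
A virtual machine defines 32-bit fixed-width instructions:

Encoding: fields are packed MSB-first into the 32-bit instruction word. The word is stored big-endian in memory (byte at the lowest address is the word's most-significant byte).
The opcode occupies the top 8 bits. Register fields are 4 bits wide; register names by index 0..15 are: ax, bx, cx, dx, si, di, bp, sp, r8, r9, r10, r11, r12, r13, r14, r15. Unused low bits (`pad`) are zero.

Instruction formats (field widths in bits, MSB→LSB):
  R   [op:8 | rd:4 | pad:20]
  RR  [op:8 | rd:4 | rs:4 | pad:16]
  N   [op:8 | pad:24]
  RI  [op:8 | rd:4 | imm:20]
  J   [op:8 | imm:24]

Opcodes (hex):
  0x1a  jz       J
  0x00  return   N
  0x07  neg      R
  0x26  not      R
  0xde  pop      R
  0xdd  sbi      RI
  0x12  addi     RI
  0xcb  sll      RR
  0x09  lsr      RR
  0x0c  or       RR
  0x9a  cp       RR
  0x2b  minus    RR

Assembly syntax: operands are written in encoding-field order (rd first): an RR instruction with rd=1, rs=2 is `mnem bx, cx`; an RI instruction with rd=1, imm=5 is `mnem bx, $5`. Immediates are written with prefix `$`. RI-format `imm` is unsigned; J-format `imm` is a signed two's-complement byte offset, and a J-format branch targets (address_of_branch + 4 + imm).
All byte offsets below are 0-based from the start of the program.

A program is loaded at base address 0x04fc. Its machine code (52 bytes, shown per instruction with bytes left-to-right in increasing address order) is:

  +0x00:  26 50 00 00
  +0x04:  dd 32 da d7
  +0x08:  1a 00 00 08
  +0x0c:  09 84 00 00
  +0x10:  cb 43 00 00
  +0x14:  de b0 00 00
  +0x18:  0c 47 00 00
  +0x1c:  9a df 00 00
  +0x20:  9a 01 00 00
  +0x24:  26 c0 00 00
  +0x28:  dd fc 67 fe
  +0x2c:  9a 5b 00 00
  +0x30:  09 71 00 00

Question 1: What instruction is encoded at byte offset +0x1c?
[1c] 9a df 00 00 → 0x9adf0000
  top 8b → 0x9a → cp [RR]
  rd@[23:20]=0xd ⇒ r13
  rs@[19:16]=0xf ⇒ r15

cp r13, r15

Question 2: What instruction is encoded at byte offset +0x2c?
off 0x2c: read 9a 5b 00 00 as big → 0x9a5b0000
  opcode bits[31:24]=0x9a: cp/RR
  rd@[23:20]=0x5 ⇒ di
  rs@[19:16]=0xb ⇒ r11

cp di, r11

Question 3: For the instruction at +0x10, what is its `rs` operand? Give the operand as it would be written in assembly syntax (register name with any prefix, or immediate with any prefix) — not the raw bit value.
dx

+0x10: cb 43 00 00 ⇒ word 0xcb430000 (big)
  op=0xcb430000>>24=0xcb ⇒ sll (RR)
  rd: (w>>20)&0xf=0x4 → si
  rs: (w>>16)&0xf=0x3 → dx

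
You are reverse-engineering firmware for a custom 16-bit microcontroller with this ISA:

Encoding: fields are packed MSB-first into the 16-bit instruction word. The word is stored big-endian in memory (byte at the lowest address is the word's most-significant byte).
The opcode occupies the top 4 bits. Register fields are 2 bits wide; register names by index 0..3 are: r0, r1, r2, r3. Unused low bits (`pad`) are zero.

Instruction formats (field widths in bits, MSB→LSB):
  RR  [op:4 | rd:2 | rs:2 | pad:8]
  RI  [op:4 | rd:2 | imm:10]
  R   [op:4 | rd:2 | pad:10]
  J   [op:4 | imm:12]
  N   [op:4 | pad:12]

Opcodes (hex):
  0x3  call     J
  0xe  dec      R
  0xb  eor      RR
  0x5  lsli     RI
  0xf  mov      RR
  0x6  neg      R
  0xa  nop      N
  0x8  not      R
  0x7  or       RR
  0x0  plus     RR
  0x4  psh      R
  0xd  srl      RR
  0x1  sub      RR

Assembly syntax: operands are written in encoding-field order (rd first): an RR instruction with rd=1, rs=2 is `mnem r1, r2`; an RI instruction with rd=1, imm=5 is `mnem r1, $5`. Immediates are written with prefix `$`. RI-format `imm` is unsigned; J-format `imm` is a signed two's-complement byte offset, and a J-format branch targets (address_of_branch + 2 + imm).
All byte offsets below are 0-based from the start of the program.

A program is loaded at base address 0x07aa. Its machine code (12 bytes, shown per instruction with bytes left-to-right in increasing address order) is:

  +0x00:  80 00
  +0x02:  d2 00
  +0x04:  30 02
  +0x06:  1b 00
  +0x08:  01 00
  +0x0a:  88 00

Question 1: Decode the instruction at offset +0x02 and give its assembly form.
[02] d2 00 → 0xd200
  op=0xd200>>12=0xd ⇒ srl (RR)
  [11:10] rd=0 = r0
  [9:8] rs=2 = r2

srl r0, r2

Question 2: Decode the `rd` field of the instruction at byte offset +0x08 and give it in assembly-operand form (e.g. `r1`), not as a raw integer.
@+08  big-endian(01 00) = 0x0100
  op=0x0100>>12=0x0 ⇒ plus (RR)
  rd: (w>>10)&0x3=0x0 → r0
  rs: (w>>8)&0x3=0x1 → r1

r0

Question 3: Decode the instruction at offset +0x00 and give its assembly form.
+0x00: 80 00 ⇒ word 0x8000 (big)
  opcode bits[15:12]=0x8: not/R
  rd: (w>>10)&0x3=0x0 → r0

not r0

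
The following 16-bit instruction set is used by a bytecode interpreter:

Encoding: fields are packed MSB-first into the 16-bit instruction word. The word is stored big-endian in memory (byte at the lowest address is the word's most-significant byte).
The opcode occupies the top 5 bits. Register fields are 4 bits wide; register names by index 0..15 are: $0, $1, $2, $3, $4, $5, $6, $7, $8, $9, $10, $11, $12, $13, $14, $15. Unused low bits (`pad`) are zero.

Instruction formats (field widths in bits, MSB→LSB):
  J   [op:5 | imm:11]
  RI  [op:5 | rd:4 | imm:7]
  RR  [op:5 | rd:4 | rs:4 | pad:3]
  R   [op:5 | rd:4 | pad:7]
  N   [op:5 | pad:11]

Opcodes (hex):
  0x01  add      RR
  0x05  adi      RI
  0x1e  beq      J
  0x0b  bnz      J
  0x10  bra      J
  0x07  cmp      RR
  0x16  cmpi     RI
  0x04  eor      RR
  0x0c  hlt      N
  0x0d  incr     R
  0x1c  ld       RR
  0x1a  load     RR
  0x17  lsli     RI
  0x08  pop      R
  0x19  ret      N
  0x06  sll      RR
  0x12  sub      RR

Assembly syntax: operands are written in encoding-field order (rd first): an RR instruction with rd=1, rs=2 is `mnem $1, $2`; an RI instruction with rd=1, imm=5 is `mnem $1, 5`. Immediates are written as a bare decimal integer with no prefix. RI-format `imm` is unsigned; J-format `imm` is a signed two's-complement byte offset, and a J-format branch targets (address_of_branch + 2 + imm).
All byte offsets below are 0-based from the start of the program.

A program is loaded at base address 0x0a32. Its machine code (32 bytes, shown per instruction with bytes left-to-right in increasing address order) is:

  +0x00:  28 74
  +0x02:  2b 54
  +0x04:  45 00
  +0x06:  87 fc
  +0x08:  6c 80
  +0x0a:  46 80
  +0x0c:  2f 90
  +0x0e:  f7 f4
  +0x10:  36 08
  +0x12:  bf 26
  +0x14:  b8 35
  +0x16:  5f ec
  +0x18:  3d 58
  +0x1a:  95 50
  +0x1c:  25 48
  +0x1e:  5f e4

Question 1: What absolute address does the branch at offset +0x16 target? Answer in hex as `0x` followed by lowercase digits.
+0x16: 5f ec ⇒ word 0x5fec (big)
  opcode bits[15:11]=0xb: bnz/J
  imm@[10:0]=0x7ec (s11→-20) ⇒ -20
  target = base 0x0a32 + off 0x16 + 2 + imm -20 = 0x0a36

0x0a36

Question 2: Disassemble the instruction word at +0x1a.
[1a] 95 50 → 0x9550
  opcode bits[15:11]=0x12: sub/RR
  [10:7] rd=10 = $10
  [6:3] rs=10 = $10

sub $10, $10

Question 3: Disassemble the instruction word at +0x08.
off 0x08: read 6c 80 as big → 0x6c80
  top 5b → 0xd → incr [R]
  rd@[10:7]=0x9 ⇒ $9

incr $9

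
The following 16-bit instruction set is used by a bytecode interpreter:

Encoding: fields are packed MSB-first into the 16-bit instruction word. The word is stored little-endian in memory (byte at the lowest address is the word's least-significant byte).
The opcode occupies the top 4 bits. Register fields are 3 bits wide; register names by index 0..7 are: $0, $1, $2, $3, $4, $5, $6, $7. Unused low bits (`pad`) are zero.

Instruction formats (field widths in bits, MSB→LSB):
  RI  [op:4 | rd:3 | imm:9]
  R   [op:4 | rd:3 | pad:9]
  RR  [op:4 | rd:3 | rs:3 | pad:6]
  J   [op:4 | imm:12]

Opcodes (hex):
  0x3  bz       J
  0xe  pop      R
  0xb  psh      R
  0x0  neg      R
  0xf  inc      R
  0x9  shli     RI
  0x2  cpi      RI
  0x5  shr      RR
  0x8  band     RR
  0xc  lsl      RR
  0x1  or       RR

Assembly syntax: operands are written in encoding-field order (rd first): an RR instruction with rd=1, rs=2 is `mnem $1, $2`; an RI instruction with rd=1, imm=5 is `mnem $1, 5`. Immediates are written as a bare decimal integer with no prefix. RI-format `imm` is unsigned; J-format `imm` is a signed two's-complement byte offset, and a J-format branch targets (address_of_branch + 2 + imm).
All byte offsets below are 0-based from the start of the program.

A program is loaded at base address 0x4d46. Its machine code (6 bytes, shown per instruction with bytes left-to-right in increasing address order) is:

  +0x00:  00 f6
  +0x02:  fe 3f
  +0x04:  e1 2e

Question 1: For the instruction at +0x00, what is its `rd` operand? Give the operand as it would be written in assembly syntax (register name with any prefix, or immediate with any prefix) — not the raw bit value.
$3

+0x00: 00 f6 ⇒ word 0xf600 (little)
  top 4b → 0xf → inc [R]
  rd@[11:9]=0x3 ⇒ $3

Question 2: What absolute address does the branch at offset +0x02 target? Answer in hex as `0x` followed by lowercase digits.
0x4d48

[02] fe 3f → 0x3ffe
  opcode bits[15:12]=0x3: bz/J
  [11:0] imm=4094 (s12→-2) = -2
  target = base 0x4d46 + off 0x02 + 2 + imm -2 = 0x4d48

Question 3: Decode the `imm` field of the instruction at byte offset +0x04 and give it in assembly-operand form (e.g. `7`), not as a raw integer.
225

[04] e1 2e → 0x2ee1
  op=0x2ee1>>12=0x2 ⇒ cpi (RI)
  rd: (w>>9)&0x7=0x7 → $7
  imm: (w>>0)&0x1ff=0xe1 → 225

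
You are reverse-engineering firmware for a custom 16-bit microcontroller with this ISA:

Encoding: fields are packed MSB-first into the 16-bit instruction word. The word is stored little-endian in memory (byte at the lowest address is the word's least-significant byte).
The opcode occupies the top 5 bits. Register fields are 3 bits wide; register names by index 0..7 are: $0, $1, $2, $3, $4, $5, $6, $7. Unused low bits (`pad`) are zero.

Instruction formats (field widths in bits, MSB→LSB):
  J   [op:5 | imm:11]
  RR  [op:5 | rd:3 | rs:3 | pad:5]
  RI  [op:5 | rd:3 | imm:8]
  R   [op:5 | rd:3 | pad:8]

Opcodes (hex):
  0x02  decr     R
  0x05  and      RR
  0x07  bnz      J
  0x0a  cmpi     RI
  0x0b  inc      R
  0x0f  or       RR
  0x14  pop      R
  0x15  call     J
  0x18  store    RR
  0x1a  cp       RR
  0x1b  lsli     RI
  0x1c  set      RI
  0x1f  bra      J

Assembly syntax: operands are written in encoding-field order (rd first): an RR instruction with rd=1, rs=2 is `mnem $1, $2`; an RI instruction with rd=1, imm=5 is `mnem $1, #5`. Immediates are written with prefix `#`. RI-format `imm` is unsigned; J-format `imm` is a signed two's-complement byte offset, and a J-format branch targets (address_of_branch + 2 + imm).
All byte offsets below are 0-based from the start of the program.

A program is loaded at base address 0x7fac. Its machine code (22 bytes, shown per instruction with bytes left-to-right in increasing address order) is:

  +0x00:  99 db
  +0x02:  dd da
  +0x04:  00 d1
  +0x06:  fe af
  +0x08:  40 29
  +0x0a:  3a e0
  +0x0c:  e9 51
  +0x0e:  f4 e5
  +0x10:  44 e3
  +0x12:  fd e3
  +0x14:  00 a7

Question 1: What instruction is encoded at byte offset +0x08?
+0x08: 40 29 ⇒ word 0x2940 (little)
  op=0x2940>>11=0x5 ⇒ and (RR)
  rd@[10:8]=0x1 ⇒ $1
  rs@[7:5]=0x2 ⇒ $2

and $1, $2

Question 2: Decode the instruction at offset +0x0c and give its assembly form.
cmpi $1, #233

+0x0c: e9 51 ⇒ word 0x51e9 (little)
  top 5b → 0xa → cmpi [RI]
  rd: (w>>8)&0x7=0x1 → $1
  imm: (w>>0)&0xff=0xe9 → #233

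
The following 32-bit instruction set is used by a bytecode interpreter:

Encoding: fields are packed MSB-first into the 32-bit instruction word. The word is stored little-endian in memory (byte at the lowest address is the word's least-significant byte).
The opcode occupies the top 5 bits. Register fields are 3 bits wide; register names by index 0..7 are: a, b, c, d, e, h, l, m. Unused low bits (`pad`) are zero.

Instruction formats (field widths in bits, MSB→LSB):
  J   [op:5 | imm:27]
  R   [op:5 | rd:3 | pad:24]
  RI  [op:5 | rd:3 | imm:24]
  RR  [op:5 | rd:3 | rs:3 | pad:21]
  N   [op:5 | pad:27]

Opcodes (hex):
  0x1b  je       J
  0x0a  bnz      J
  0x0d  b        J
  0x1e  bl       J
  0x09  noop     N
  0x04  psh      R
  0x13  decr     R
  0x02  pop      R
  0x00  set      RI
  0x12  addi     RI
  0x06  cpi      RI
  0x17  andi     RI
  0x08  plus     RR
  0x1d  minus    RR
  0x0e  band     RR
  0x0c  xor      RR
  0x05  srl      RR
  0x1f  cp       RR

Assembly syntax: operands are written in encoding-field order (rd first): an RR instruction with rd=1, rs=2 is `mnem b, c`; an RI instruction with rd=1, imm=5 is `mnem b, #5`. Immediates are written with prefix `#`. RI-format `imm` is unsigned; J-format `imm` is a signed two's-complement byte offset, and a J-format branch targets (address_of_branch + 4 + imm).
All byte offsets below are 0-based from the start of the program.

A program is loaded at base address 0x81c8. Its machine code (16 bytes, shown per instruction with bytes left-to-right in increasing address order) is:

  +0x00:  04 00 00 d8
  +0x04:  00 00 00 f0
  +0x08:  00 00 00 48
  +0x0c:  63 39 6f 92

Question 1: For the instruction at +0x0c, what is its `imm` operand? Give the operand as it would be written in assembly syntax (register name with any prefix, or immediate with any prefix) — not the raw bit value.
#7289187

[0c] 63 39 6f 92 → 0x926f3963
  top 5b → 0x12 → addi [RI]
  rd@[26:24]=0x2 ⇒ c
  imm@[23:0]=0x6f3963 ⇒ #7289187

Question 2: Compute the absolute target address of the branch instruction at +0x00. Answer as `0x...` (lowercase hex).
+0x00: 04 00 00 d8 ⇒ word 0xd8000004 (little)
  opcode bits[31:27]=0x1b: je/J
  imm@[26:0]=0x4 ⇒ #4
  target = base 0x81c8 + off 0x00 + 4 + imm 4 = 0x81d0

0x81d0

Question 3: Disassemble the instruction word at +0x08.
noop

@+08  little-endian(00 00 00 48) = 0x48000000
  op=0x48000000>>27=0x9 ⇒ noop (N)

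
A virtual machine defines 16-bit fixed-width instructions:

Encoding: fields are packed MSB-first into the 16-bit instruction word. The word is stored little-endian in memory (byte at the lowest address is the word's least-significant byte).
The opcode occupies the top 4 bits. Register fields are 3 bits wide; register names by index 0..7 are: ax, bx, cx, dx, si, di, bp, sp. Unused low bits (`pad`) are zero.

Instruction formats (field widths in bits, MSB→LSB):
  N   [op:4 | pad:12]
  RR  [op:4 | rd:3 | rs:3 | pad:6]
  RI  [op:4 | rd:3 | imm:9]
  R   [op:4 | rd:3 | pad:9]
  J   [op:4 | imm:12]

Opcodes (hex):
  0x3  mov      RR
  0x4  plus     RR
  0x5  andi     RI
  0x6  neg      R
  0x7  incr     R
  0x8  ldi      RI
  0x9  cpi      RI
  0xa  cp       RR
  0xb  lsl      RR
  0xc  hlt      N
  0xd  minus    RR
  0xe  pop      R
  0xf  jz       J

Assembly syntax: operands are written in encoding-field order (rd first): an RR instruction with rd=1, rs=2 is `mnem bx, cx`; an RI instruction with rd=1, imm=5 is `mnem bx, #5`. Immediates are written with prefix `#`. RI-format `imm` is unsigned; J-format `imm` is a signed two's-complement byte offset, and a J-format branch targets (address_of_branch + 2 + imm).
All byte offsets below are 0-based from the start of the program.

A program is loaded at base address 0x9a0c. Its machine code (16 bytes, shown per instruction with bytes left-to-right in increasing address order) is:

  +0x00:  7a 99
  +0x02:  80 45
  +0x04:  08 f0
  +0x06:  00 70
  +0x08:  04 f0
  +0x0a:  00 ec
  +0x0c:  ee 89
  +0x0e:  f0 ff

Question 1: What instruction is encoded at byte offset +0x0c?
+0x0c: ee 89 ⇒ word 0x89ee (little)
  op=0x89ee>>12=0x8 ⇒ ldi (RI)
  [11:9] rd=4 = si
  [8:0] imm=494 = #494

ldi si, #494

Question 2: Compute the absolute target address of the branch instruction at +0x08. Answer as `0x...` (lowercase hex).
off 0x08: read 04 f0 as little → 0xf004
  opcode bits[15:12]=0xf: jz/J
  imm: (w>>0)&0xfff=0x4 → #4
  target = base 0x9a0c + off 0x08 + 2 + imm 4 = 0x9a1a

0x9a1a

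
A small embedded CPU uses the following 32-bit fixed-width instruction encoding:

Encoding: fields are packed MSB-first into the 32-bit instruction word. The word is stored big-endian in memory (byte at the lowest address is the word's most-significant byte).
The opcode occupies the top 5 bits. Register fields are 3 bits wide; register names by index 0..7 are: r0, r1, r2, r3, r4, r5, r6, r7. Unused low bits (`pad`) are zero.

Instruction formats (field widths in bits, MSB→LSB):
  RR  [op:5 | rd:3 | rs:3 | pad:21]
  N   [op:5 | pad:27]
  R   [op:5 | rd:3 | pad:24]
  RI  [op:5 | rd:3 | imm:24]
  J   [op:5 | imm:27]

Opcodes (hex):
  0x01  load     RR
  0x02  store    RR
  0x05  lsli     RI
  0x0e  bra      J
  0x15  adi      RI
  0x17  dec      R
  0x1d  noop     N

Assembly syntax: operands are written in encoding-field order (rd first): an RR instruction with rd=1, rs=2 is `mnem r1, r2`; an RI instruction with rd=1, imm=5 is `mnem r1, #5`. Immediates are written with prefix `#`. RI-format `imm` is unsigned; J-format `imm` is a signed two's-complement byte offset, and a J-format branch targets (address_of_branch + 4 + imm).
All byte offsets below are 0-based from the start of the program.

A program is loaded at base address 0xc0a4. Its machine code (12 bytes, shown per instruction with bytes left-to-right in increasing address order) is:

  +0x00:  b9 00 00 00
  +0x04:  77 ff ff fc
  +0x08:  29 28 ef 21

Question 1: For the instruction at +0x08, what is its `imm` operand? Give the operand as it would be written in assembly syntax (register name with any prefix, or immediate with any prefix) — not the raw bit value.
+0x08: 29 28 ef 21 ⇒ word 0x2928ef21 (big)
  op=0x2928ef21>>27=0x5 ⇒ lsli (RI)
  rd: (w>>24)&0x7=0x1 → r1
  imm: (w>>0)&0xffffff=0x28ef21 → #2682657

#2682657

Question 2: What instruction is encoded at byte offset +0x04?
[04] 77 ff ff fc → 0x77fffffc
  opcode bits[31:27]=0xe: bra/J
  imm: (w>>0)&0x7ffffff=0x7fffffc (s27→-4) → #-4

bra #-4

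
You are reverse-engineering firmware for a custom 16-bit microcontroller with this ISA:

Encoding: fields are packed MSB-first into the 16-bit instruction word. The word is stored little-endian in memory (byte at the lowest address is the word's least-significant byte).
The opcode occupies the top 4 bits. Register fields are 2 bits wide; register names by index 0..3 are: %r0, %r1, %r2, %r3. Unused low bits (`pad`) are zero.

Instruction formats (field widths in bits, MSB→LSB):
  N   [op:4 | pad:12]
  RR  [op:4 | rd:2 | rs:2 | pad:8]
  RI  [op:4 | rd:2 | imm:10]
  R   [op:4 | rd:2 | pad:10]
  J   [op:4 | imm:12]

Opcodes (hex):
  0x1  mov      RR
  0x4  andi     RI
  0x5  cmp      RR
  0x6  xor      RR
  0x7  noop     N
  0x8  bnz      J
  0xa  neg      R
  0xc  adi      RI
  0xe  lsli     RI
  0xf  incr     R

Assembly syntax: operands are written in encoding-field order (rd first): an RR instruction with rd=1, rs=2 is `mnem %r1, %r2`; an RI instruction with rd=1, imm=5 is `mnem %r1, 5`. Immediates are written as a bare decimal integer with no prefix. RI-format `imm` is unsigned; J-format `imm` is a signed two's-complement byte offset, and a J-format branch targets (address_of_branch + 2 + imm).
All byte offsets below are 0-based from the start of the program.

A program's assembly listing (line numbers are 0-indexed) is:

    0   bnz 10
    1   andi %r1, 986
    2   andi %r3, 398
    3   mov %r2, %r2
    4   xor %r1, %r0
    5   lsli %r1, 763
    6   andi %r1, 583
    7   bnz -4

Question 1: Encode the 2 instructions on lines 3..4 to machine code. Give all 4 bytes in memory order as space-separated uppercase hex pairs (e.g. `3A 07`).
line 3 (mov): pack op=0x1:4|rd=2:2|rs=2:2|pad=0:8 = 0x1a00; little→ 00 1a
line 4 (xor): pack op=0x6:4|rd=1:2|rs=0:2|pad=0:8 = 0x6400; little→ 00 64

00 1A 00 64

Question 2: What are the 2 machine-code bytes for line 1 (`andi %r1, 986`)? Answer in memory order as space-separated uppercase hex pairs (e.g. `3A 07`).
DA 47

L1: andi op=0x4:4|rd=1:2|imm=986:10 ⇒ 0x47da ⇒ little da 47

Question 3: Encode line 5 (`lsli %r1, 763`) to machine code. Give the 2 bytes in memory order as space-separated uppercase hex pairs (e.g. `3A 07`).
FB E6

L5: lsli op=0xe:4|rd=1:2|imm=763:10 ⇒ 0xe6fb ⇒ little fb e6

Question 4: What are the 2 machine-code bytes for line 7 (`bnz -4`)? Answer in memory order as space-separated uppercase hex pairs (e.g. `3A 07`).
L7: bnz op=0x8:4|imm=-4:12 ⇒ 0x8ffc ⇒ little fc 8f

FC 8F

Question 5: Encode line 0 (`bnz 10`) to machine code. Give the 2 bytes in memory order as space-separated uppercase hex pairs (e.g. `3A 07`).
0. bnz fields op=0x8:4|imm=10:12 → word 800ah → 0a 80

0A 80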